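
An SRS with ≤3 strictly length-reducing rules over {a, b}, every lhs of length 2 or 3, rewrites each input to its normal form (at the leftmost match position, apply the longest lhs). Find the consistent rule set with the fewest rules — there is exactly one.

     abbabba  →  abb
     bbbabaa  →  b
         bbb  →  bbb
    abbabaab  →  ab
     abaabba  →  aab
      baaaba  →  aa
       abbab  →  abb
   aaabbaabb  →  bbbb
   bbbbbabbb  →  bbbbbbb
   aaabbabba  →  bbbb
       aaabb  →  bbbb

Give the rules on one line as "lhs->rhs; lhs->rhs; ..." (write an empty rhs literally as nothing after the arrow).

  | abbabba => abbba => abb
  | bbbabaa => bbbaa => bba => b
  | bbb
  | abbabaab => abbaab => abab => ab

aaa->bb; ba->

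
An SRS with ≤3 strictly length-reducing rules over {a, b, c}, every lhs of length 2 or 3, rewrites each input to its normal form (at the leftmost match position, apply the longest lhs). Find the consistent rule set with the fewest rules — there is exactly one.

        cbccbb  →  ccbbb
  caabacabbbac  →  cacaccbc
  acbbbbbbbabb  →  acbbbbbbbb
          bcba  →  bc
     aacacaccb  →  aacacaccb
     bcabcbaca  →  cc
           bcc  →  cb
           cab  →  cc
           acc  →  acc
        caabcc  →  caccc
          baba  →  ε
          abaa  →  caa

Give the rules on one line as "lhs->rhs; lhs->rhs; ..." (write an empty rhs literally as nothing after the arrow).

ab->c; ba->; bcc->cb

  | cbccbb => ccbbb
  | caabacabbbac => cacacabbbac => cacaccbbac => cacaccbc
  | acbbbbbbbabb => acbbbbbbbb
  | bcba => bc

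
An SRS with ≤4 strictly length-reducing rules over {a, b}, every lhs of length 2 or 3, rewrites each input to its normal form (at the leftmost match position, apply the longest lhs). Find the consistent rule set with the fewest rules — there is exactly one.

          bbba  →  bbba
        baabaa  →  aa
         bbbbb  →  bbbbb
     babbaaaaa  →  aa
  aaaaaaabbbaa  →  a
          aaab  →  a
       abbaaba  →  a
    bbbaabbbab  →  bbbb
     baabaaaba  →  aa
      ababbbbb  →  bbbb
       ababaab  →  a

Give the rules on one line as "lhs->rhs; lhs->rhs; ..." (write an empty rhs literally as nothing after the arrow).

aaa->aa; ab->; baa->a

  | bbba
  | baabaa => abaa => aa
  | bbbbb
  | babbaaaaa => bbaaaaa => baaaa => aaa => aa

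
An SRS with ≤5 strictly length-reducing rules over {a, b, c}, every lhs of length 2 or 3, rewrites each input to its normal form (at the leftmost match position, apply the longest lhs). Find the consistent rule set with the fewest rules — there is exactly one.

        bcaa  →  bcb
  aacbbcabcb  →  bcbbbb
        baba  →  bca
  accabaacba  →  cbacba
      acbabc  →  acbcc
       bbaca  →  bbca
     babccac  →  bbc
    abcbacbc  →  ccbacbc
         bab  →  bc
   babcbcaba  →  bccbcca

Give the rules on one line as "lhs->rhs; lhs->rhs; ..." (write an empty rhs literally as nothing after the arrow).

aa->b; ab->c; bba->bb; ccc->ba

  | bcaa => bcb
  | aacbbcabcb => bcbbcabcb => bcbbcccb => bcbbbab => bcbbbb
  | baba => bca
  | accabaacba => acccaacba => abaaacba => caaacba => cbacba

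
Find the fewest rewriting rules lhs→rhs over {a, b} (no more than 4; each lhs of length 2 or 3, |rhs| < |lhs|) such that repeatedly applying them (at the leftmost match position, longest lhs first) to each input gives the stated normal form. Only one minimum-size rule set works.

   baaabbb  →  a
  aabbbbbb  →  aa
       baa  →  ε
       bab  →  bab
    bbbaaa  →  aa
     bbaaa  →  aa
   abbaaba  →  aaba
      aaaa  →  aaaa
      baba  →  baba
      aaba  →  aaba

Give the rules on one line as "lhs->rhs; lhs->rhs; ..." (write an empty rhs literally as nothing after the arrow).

baa->; bb->; bba->; bbb->bb

  | baaabbb => abbb => abb => a
  | aabbbbbb => aabbbbb => aabbbb => aabbb => aabb => aa
  | baa => ε
  | bab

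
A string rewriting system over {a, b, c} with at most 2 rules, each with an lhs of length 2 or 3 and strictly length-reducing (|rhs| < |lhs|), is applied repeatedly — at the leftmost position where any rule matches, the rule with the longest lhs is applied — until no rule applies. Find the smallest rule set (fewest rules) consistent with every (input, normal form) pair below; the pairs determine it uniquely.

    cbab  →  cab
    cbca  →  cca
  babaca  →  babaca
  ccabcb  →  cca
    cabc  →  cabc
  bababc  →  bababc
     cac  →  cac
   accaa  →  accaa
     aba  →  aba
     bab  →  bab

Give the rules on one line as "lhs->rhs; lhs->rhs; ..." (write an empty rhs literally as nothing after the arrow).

  | cbab => cab
  | cbca => cca
  | babaca
  | ccabcb => cca

bcb->; cb->c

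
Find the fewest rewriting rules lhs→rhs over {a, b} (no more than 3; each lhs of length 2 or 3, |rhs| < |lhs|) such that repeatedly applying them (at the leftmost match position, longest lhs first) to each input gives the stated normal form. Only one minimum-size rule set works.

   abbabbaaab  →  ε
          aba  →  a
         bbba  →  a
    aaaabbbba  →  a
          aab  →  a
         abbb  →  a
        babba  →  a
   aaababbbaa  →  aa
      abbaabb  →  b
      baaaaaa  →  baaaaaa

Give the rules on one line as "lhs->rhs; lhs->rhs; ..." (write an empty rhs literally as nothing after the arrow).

  | abbabbaaab => babbaaab => bbaaab => bbaab => bbab => bbb => ab => ε
  | aba => a
  | bbba => aba => a
  | aaaabbbba => aaabbba => aabba => aba => a

ab->; bb->a; bba->bb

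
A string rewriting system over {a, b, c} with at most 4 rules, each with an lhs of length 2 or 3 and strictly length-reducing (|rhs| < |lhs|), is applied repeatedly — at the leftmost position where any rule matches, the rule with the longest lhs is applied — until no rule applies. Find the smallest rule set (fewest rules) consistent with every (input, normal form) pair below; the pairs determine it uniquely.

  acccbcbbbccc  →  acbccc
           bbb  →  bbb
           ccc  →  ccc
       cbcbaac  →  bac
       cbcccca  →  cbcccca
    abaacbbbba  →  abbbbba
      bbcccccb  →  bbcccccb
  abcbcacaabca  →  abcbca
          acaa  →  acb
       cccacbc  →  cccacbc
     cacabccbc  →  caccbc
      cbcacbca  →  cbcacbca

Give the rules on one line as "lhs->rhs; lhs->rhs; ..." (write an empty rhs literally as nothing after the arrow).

  | acccbcbbbccc => acccbbbccc => accbbccc => acbccc
  | bbb
  | ccc
  | cbcbaac => cbbac => bac

aa->b; cab->; cba->b; cbb->b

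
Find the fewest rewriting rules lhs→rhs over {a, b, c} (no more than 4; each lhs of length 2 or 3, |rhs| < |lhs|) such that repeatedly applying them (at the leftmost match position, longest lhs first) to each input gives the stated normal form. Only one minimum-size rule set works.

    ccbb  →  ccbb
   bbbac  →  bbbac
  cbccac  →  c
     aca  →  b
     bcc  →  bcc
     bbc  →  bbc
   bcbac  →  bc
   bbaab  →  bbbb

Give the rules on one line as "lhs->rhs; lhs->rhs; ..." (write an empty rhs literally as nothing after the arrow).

  | ccbb
  | bbbac
  | cbccac => cbcac => cbac => c
  | aca => aa => b

aa->b; ca->a; cba->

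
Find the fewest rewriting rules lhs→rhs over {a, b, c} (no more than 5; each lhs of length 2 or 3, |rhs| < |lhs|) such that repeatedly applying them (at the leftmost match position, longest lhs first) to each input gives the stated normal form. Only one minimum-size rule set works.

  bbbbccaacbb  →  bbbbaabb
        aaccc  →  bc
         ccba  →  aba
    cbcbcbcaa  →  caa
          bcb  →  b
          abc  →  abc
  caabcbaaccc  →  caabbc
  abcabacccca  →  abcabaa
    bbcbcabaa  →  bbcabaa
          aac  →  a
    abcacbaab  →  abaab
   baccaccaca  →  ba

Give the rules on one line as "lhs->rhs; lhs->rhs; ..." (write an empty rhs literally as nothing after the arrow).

  | bbbbccaacbb => bbbbaaacbb => bbbbaabb
  | aaccc => acbc => bc
  | ccba => aba
  | cbcbcbcaa => cbcbcaa => cbcaa => caa

ac->; acc->cb; cb->; cc->a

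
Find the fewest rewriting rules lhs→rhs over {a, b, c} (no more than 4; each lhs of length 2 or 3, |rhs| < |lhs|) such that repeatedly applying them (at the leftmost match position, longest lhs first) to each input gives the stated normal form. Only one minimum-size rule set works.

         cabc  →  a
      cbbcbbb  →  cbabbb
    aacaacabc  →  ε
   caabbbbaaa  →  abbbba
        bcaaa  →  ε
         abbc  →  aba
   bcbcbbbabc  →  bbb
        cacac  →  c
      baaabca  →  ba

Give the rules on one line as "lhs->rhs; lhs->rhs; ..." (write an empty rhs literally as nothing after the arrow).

  | cabc => bc => a
  | cbbcbbb => cbabbb
  | aacaacabc => caacabc => acabc => abc => aa => ε
  | caabbbbaaa => abbbbaaa => abbbba

aa->; bc->a; ca->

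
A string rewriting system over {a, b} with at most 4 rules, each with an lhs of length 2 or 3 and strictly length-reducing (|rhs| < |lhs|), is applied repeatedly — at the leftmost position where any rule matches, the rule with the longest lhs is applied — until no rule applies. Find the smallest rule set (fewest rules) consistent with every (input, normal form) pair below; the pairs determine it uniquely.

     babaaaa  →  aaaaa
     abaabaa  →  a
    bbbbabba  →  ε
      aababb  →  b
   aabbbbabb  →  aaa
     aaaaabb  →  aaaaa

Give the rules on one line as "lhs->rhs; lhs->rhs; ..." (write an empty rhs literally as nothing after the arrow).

  | babaaaa => aaaaa
  | abaabaa => baabaa => abaa => baa => a
  | bbbbabba => bbbaba => bbaa => ba => ε
  | aababb => ababb => babb => ab => b

ab->b; abb->a; ba->; bab->a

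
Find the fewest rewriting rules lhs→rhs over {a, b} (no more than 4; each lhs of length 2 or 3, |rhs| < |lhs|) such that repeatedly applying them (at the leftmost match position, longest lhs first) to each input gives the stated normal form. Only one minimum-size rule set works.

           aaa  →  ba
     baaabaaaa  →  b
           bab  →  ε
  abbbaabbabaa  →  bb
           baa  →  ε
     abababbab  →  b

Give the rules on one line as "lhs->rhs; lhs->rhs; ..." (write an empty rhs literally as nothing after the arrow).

aa->b; ab->b; baa->; bab->

  | aaa => ba
  | baaabaaaa => abaaaa => baaaa => aa => b
  | bab => ε
  | abbbaabbabaa => bbbaabbabaa => bbbbabaa => bbbaa => bb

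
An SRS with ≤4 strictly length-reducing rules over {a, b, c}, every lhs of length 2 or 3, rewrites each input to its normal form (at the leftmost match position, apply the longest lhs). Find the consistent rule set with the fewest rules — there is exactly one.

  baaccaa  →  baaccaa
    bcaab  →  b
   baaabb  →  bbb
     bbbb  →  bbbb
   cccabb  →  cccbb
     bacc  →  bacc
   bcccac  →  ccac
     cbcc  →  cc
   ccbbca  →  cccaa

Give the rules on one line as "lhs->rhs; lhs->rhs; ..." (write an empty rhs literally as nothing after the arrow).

  | baaccaa
  | bcaab => aab => ab => b
  | baaabb => baabb => babb => bbb
  | bbbb

ab->b; bbc->ca; bc->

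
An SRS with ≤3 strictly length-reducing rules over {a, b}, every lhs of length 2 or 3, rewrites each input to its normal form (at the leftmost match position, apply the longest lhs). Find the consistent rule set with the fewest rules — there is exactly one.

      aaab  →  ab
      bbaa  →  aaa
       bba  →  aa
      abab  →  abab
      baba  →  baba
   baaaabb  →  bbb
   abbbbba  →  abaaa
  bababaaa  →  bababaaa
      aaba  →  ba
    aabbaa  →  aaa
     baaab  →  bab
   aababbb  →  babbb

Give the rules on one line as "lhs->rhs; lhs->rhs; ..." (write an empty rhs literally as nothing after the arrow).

aab->b; bba->aa

  | aaab => ab
  | bbaa => aaa
  | bba => aa
  | abab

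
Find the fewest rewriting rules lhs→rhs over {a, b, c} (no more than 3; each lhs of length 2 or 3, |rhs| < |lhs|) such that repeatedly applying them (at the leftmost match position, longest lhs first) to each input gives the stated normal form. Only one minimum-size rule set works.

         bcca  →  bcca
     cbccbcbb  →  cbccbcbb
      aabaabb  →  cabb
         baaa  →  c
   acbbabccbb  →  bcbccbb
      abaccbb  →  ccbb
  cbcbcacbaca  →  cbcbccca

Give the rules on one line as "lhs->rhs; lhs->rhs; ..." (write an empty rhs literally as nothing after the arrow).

aa->; ac->; ba->c

  | bcca
  | cbccbcbb
  | aabaabb => baabb => cabb
  | baaa => caa => c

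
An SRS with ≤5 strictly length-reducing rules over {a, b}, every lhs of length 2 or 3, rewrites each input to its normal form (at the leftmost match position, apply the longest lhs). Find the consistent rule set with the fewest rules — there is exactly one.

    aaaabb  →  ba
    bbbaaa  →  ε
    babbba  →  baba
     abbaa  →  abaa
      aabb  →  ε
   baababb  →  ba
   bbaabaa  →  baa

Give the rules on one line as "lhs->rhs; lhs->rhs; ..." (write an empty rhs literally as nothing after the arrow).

aaa->b; aab->b; bb->; bba->ba

  | aaaabb => babb => ba
  | bbbaaa => baaa => bb => ε
  | babbba => baba
  | abbaa => abaa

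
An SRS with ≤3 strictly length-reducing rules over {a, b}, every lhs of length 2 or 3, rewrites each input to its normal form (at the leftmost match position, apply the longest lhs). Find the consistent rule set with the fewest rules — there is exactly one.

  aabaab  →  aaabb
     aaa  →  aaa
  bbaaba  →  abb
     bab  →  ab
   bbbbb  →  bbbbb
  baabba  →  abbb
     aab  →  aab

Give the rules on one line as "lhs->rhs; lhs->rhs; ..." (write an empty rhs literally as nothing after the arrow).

ba->b; baa->ab; bab->ab

  | aabaab => aaabb
  | aaa
  | bbaaba => babba => abba => abb
  | bab => ab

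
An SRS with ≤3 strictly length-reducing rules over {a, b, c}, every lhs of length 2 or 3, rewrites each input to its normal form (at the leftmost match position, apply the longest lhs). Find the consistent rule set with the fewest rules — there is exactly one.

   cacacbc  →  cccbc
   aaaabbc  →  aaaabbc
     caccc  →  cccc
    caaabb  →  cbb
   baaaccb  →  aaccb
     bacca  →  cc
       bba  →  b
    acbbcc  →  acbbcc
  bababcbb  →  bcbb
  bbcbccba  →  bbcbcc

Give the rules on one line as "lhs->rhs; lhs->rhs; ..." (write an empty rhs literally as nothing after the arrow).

ba->; ca->c

  | cacacbc => ccacbc => cccbc
  | aaaabbc
  | caccc => cccc
  | caaabb => caabb => cabb => cbb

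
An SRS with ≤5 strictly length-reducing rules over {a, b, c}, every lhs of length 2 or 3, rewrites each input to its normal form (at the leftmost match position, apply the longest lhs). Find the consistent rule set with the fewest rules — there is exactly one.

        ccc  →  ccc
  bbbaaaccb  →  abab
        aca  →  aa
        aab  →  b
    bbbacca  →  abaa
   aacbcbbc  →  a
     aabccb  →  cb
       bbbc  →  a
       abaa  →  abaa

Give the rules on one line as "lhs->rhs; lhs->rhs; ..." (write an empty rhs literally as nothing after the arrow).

aab->b; ac->a; bb->a; bc->

  | ccc
  | bbbaaaccb => abaaaccb => abaaacb => abaaab => abab
  | aca => aa
  | aab => b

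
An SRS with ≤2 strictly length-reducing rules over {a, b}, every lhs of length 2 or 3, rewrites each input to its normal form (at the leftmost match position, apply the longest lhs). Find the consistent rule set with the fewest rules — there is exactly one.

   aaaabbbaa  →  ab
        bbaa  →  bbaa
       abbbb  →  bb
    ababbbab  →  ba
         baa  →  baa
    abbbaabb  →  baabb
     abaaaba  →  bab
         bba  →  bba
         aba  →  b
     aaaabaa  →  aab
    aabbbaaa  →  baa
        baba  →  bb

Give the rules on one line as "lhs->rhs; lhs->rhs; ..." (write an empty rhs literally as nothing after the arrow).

aba->b; bbb->ba

  | aaaabbbaa => aaaabaaa => aaabaa => aaba => ab
  | bbaa
  | abbbb => abab => bb
  | ababbbab => bbbbab => babab => bbb => ba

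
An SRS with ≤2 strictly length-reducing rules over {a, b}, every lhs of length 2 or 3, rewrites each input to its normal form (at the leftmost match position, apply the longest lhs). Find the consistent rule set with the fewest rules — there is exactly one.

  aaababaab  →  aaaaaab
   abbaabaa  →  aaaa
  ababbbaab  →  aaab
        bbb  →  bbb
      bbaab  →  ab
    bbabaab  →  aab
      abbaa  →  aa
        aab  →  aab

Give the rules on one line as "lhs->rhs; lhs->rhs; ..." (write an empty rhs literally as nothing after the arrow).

ba->a; bba->

  | aaababaab => aaaabaab => aaaaaab
  | abbaabaa => aabaa => aaaa
  | ababbbaab => aabbbaab => aabab => aaab
  | bbb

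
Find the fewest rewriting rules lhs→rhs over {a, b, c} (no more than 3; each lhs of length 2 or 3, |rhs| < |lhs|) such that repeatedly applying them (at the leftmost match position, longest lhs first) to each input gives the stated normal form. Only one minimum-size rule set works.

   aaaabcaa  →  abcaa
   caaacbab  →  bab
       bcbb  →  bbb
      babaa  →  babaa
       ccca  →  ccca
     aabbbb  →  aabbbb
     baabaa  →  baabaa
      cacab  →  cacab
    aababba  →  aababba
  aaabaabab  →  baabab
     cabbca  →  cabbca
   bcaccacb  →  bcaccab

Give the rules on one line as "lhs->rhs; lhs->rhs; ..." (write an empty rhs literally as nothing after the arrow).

  | aaaabcaa => abcaa
  | caaacbab => ccbab => cbab => bab
  | bcbb => bbb
  | babaa

aaa->; cb->b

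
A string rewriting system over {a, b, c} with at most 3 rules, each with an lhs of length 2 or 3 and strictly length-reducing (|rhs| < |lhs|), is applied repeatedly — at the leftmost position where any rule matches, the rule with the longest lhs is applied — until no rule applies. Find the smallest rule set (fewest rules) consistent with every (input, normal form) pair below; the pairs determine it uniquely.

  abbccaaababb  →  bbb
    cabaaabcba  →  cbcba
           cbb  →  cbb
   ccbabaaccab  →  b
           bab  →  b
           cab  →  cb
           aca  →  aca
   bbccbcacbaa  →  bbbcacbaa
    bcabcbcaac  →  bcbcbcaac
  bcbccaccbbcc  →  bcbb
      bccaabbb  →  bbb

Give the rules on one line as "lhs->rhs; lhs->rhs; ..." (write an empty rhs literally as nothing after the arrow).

  | abbccaaababb => bbccaaababb => bbaaababb => bbaababb => bbababb => bbabb => bbb
  | cabaaabcba => cbaaabcba => cbaabcba => cbabcba => cbcba
  | cbb
  | ccbabaaccab => babaaccab => baaccab => baaab => baab => bab => b

ab->b; bab->b; cc->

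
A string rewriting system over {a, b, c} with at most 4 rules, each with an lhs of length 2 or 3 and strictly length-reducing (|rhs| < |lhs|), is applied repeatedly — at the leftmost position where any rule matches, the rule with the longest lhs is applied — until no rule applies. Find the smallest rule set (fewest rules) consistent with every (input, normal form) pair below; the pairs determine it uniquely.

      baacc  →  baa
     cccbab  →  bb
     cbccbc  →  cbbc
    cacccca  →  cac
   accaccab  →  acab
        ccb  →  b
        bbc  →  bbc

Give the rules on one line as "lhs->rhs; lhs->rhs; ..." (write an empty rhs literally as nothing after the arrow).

  | baacc => baa
  | cccbab => cbab => bb
  | cbccbc => cbbc
  | cacccca => cacca => cac

cba->b; cc->; cca->c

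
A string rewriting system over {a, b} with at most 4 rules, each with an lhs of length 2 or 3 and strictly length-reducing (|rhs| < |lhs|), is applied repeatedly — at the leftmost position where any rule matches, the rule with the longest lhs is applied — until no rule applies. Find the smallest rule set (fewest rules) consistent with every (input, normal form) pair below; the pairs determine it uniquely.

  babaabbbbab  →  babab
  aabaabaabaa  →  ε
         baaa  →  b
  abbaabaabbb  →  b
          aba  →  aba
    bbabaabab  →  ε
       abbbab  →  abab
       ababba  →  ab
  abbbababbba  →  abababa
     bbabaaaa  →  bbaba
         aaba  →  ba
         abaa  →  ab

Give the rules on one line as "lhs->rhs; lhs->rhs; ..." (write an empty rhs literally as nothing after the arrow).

  | babaabbbbab => babbbbbab => babbbab => babab
  | aabaabaabaa => baabaabaa => bbaabaa => bbbaa => aa => ε
  | baaa => b
  | abbaabaabbb => aaabaabbb => baabbb => bbbb => b

aa->; aaa->; abb->a; bbb->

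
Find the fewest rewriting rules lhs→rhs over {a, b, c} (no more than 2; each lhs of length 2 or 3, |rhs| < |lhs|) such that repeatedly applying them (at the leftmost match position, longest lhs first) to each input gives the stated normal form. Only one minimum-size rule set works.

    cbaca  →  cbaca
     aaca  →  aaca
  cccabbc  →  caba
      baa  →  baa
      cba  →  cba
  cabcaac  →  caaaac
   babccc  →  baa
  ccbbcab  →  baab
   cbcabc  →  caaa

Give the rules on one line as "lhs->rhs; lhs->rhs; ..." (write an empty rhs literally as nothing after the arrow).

bc->a; cc->

  | cbaca
  | aaca
  | cccabbc => cabbc => caba
  | baa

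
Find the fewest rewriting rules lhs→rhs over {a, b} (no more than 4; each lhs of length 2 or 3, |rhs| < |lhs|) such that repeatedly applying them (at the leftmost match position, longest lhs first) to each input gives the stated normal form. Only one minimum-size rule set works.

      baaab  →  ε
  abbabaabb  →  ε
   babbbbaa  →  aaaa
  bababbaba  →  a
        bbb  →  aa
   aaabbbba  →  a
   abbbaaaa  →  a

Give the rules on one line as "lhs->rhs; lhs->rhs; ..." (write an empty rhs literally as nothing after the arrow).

  | baaab => baab => bab => ab => ε
  | abbabaabb => babaabb => abaabb => aabb => ab => ε
  | babbbbaa => abbbbaa => bbbaa => aaaa
  | bababbaba => ababbaba => abbaba => baba => aba => a

ab->; ba->a; baa->ba; bbb->aa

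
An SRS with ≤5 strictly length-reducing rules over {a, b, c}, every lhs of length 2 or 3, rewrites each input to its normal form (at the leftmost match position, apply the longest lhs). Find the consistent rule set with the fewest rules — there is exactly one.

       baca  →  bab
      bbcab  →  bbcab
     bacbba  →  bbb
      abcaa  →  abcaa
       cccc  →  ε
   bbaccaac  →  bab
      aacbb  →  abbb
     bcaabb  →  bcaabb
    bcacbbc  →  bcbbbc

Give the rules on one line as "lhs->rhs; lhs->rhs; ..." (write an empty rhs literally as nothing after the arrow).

  | baca => bab
  | bbcab
  | bacbba => bbbba => bbb
  | abcaa

ac->b; aca->ab; bba->b; cc->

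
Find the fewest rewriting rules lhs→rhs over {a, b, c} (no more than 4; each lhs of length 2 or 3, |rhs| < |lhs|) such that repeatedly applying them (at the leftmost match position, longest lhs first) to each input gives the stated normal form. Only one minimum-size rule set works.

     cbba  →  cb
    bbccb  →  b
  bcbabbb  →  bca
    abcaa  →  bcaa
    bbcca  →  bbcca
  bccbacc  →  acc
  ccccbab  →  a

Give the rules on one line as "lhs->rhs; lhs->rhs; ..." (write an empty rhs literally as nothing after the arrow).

ab->b; ba->; bbb->a; ccb->a

  | cbba => cb
  | bbccb => bba => b
  | bcbabbb => bcbbb => bca
  | abcaa => bcaa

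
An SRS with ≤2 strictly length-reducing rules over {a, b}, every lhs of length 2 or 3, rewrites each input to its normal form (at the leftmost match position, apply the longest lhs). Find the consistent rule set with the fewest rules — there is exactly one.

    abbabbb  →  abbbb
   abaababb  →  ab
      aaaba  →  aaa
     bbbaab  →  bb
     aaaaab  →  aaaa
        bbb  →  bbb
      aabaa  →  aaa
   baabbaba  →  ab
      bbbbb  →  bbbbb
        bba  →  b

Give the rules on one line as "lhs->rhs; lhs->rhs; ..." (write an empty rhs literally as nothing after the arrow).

  | abbabbb => abbbb
  | abaababb => aababb => aabb => ab
  | aaaba => aaa
  | bbbaab => bbab => bb

aab->a; ba->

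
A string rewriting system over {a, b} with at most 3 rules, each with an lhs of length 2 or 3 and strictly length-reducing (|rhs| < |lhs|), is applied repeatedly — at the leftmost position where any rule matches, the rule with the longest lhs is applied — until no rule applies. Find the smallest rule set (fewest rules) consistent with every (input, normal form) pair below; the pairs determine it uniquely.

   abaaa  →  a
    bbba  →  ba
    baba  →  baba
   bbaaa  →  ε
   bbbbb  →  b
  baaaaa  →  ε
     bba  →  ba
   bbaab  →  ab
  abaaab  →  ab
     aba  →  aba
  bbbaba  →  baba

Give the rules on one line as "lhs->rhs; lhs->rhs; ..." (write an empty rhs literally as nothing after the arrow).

  | abaaa => aaa => a
  | bbba => bba => ba
  | baba
  | bbaaa => baaa => aa => ε

aa->; baa->a; bb->b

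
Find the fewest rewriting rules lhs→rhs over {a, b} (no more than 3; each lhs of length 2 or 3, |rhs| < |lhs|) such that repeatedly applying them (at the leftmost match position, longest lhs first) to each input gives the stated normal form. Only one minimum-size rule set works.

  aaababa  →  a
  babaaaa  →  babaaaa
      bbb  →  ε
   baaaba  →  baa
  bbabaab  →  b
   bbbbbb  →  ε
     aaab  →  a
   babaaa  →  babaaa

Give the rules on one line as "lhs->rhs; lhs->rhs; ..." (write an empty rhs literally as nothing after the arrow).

  | aaababa => aaba => a
  | babaaaa
  | bbb => ε
  | baaaba => baa

aab->; bba->; bbb->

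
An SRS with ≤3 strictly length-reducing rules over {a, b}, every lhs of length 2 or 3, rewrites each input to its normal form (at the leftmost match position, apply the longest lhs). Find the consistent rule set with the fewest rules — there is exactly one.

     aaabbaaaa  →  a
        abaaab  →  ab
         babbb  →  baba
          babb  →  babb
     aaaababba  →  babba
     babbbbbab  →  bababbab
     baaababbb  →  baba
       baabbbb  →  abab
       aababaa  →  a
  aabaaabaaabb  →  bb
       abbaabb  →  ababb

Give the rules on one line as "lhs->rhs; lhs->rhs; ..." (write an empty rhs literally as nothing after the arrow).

aa->; baa->a; bbb->ba

  | aaabbaaaa => abbaaaa => abaaa => aaa => a
  | abaaab => aaab => ab
  | babbb => baba
  | babb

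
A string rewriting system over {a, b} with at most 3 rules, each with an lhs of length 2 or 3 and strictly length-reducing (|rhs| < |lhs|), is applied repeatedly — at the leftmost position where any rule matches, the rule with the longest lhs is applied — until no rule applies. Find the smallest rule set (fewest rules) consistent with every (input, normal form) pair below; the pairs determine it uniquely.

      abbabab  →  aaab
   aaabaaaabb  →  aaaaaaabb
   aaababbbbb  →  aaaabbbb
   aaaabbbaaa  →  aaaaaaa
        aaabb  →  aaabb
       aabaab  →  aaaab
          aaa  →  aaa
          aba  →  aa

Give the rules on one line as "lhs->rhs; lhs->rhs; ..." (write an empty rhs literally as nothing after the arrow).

  | abbabab => abaab => aaab
  | aaabaaaabb => aaaaaaabb
  | aaababbbbb => aaaabbbb
  | aaaabbbaaa => aaaabbaaa => aaaabaaa => aaaaaaa

ba->a; bab->a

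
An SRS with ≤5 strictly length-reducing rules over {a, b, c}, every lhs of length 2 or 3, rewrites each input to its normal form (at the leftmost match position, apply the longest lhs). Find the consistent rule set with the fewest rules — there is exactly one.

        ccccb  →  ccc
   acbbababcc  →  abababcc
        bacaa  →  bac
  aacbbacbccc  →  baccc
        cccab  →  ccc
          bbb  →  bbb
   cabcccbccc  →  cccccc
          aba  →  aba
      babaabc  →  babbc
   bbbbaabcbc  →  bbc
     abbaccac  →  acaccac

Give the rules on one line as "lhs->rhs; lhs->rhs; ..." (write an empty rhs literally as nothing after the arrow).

aa->; bba->ca; cab->c; cb->

  | ccccb => ccc
  | acbbababcc => abababcc
  | bacaa => bac
  | aacbbacbccc => cbbacbccc => bacbccc => baccc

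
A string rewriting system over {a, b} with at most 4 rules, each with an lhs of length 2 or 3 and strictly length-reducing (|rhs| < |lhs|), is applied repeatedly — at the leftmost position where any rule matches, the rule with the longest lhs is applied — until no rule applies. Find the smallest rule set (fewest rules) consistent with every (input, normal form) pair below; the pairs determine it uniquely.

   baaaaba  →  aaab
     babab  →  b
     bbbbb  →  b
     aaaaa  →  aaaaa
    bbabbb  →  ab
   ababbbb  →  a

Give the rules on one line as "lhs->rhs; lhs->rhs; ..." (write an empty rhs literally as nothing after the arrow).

  | baaaaba => aaaba => aaab
  | babab => bab => b
  | bbbbb => bbb => b
  | aaaaa

ba->b; baa->a; bab->b; bb->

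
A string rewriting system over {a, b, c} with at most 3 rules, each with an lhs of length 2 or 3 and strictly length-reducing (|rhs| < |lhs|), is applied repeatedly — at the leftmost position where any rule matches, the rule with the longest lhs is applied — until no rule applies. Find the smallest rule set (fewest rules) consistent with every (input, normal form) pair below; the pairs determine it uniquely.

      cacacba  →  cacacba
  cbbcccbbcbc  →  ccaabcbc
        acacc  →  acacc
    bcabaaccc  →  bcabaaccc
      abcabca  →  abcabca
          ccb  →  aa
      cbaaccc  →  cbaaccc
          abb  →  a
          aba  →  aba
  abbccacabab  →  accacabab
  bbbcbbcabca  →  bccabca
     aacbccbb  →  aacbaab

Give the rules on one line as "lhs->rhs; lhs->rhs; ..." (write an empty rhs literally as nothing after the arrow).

bb->; ccb->aa

  | cacacba
  | cbbcccbbcbc => ccccbbcbc => ccaabcbc
  | acacc
  | bcabaaccc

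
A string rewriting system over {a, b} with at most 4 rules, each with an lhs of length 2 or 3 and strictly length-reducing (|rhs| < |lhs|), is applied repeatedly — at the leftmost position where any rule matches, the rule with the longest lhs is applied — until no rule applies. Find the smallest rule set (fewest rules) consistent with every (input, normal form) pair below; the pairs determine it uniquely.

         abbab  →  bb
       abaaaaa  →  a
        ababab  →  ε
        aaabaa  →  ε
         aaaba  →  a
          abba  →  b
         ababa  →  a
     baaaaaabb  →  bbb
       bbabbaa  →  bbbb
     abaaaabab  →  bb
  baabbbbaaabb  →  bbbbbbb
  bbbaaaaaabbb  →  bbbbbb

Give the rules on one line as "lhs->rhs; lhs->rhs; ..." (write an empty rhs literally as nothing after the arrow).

aa->; ab->; ba->b

  | abbab => bab => bb
  | abaaaaa => aaaaa => aaa => a
  | ababab => abab => ab => ε
  | aaabaa => abaa => aa => ε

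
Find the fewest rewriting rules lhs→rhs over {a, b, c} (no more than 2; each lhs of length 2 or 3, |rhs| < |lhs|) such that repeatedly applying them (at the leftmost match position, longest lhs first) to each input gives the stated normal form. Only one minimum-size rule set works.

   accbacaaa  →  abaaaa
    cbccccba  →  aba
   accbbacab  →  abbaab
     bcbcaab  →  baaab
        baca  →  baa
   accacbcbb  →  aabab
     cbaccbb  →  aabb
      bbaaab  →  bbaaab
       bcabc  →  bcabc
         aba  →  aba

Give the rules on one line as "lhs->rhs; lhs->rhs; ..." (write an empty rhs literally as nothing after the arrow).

ac->a; cb->a

  | accbacaaa => acbacaaa => abacaaa => abaaaa
  | cbccccba => accccba => acccba => accba => acba => aba
  | accbbacab => acbbacab => abbacab => abbaab
  | bcbcaab => bacaab => baaab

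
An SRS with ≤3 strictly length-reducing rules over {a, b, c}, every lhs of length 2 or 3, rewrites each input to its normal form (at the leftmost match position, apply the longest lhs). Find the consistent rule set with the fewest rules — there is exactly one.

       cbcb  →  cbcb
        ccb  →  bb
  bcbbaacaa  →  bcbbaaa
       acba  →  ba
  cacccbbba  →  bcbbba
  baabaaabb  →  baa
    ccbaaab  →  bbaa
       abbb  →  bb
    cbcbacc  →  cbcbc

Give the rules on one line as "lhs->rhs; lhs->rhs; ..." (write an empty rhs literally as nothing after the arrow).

ab->; ac->; cc->b

  | cbcb
  | ccb => bb
  | bcbbaacaa => bcbbaaa
  | acba => ba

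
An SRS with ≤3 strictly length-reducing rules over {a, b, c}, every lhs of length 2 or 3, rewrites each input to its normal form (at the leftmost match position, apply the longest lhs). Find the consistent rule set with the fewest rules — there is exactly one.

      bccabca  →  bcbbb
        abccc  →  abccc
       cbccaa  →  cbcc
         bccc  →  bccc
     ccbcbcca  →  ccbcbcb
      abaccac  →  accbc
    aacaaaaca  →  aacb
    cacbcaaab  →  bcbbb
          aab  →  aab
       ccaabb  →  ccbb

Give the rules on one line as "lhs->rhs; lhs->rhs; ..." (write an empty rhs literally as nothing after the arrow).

  | bccabca => bcbbca => bcbbb
  | abccc
  | cbccaa => cbcba => cbcc
  | bccc

ba->c; ca->b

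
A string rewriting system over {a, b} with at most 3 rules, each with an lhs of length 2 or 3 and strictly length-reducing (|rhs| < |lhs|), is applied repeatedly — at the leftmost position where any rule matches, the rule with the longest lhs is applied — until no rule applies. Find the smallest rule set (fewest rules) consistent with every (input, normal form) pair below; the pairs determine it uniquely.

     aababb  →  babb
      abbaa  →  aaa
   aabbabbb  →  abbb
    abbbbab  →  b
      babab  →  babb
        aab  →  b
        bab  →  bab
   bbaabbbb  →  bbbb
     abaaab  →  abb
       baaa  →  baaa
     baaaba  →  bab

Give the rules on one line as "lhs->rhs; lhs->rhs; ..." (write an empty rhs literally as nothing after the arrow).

  | aababb => babb
  | abbaa => aaa
  | aabbabbb => bbabbb => abbb
  | abbbbab => abbab => aab => b

aab->b; aba->ab; bba->a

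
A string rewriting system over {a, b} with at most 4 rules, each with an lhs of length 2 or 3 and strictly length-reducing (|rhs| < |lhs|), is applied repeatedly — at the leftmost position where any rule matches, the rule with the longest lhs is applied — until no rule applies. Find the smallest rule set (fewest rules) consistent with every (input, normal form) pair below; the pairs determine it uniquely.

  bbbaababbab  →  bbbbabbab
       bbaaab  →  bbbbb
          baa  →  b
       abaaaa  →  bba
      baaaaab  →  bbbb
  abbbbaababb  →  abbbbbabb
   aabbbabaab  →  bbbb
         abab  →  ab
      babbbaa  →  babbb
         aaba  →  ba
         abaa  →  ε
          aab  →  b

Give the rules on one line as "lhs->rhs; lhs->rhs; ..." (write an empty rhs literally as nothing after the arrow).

aa->; aaa->bb; aba->a

  | bbbaababbab => bbbbabbab
  | bbaaab => bbbbb
  | baa => b
  | abaaaa => aaaa => bba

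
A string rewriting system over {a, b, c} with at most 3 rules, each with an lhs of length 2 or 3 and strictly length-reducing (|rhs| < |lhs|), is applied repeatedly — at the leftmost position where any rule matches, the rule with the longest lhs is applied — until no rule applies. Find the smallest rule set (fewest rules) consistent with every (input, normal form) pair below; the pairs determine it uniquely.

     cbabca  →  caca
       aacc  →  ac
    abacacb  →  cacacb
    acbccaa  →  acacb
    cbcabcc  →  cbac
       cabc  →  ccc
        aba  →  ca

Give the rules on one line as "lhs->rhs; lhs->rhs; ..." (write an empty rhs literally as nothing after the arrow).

aa->b; ab->c; bc->a

  | cbabca => cbcca => caca
  | aacc => bcc => ac
  | abacacb => cacacb
  | acbccaa => acacaa => acacb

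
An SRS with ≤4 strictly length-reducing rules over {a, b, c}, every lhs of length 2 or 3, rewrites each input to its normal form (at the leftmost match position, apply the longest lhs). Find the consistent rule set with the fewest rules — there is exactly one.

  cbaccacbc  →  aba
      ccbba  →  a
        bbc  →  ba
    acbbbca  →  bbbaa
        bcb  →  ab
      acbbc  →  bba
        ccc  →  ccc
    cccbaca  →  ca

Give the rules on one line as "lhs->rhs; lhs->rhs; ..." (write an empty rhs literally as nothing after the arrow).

  | cbaccacbc => accacbc => bcacbc => aacbc => abbc => aba
  | ccbba => cba => a
  | bbc => ba
  | acbbbca => bbbbca => bbbaa

ac->b; bc->a; cb->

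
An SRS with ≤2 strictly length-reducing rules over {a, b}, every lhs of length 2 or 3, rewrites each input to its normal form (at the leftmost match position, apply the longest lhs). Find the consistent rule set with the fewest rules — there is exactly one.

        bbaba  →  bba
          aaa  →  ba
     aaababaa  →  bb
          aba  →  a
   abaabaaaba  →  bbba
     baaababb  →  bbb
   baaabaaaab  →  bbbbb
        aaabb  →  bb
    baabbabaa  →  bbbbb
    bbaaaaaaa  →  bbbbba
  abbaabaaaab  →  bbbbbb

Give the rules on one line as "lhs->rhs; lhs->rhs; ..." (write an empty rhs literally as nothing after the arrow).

  | bbaba => bba
  | aaa => ba
  | aaababaa => bababaa => babaa => baa => bb
  | aba => a

aa->b; ab->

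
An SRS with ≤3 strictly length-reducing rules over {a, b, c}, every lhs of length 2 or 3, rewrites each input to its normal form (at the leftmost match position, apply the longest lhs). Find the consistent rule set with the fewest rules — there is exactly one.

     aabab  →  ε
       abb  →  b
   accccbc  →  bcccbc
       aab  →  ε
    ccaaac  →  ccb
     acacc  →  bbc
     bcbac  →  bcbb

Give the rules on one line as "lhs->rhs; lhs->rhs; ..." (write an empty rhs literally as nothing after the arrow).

  | aabab => abab => ab => ε
  | abb => b
  | accccbc => bcccbc
  | aab => ab => ε

aa->a; ab->; ac->b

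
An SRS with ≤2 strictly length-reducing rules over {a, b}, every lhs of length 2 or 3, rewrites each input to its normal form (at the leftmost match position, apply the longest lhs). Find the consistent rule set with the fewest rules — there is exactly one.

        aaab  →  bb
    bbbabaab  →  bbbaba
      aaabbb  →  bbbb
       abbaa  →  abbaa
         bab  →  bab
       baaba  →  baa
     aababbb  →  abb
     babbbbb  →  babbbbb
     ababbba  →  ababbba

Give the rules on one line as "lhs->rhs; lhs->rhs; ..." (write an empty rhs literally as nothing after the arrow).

aaa->b; aab->a

  | aaab => bb
  | bbbabaab => bbbaba
  | aaabbb => bbbb
  | abbaa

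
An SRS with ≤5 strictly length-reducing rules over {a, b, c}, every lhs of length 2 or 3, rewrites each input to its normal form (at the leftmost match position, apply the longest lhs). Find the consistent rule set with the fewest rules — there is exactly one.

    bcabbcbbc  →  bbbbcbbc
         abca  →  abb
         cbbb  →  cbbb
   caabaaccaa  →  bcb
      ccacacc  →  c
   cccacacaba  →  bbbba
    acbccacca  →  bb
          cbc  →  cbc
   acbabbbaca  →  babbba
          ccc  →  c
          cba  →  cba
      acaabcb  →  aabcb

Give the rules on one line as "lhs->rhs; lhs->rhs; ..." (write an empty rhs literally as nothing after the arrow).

  | bcabbcbbc => bbbbcbbc
  | abca => abb
  | cbbb
  | caabaaccaa => babaaccaa => bacbccaa => bbccaa => bbaa => bcb

ac->; baa->cb; ca->b; cc->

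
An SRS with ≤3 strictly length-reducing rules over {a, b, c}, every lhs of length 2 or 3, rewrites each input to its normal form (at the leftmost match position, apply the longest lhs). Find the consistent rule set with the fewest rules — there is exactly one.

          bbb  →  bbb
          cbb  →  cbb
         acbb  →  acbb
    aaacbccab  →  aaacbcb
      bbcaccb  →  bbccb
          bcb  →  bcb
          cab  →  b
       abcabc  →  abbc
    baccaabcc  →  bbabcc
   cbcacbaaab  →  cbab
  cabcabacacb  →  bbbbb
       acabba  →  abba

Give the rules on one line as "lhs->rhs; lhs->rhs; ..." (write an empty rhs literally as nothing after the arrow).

  | bbb
  | cbb
  | acbb
  | aaacbccab => aaacbcb

baa->a; bac->bb; ca->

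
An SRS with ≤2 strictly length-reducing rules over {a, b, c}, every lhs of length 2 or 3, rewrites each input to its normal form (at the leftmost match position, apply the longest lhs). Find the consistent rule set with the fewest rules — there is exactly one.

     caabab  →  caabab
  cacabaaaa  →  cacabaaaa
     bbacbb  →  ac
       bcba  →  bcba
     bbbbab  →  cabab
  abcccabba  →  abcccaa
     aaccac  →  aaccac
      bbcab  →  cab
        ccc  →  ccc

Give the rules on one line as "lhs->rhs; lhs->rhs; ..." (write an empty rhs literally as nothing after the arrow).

  | caabab
  | cacabaaaa
  | bbacbb => acbb => ac
  | bcba

bb->; bbb->ca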